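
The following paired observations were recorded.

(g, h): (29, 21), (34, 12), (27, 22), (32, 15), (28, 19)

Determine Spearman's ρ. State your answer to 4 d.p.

-0.9000

Rank g: 3, 5, 1, 4, 2
Rank h: 4, 1, 5, 2, 3
d = rank(g) − rank(h): -1, 4, -4, 2, -1; Σd² = 38
ρ = 1 − 6Σd² / [n(n²−1)] = 1 − 6×38 / (5×24) = 1 − 228/120 ≈ -0.9000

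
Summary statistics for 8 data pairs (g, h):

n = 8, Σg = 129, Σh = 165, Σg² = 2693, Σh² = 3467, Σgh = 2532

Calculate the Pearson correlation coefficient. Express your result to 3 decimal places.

-0.650

r = (nΣgh − ΣgΣh) / √[(nΣg² − (Σg)²)(nΣh² − (Σh)²)]
Numerator: 8×2532 − 129×165 = -1029
Denominator: √[(21544 − 16641)(27736 − 27225)] = √[4903 × 511] = 1582.8560
r = -1029 / 1582.8560 ≈ -0.650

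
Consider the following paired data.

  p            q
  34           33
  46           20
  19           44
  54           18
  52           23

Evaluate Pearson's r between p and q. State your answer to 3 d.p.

n = 5, Σp = 205, Σq = 138, Σp² = 9253, Σq² = 4278, Σpq = 5046
nΣpq − ΣpΣq = 25230 − 28290 = -3060
nΣp² − (Σp)² = 46265 − 42025 = 4240; nΣq² − (Σq)² = 21390 − 19044 = 2346
r = -3060 / √(4240 × 2346) = -3060 / 3153.8928 ≈ -0.970

-0.970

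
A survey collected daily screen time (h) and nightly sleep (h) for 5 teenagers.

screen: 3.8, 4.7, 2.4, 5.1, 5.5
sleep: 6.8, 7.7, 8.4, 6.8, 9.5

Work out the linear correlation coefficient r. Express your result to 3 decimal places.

0.099

n = 5, Σx = 21.5, Σy = 39.2, Σx² = 98.55, Σy² = 312.58, Σxy = 169.12
nΣxy − ΣxΣy = 845.6 − 842.8 = 2.8
nΣx² − (Σx)² = 492.75 − 462.25 = 30.5; nΣy² − (Σy)² = 1562.9 − 1536.64 = 26.26
r = 2.8 / √(30.5 × 26.26) = 2.8 / 28.3007 ≈ 0.099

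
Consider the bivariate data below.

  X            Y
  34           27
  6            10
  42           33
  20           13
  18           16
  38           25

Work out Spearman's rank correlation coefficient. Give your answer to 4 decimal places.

0.8857

Rank X: 4, 1, 6, 3, 2, 5
Rank Y: 5, 1, 6, 2, 3, 4
d = rank(X) − rank(Y): -1, 0, 0, 1, -1, 1; Σd² = 4
ρ = 1 − 6Σd² / [n(n²−1)] = 1 − 6×4 / (6×35) = 1 − 24/210 ≈ 0.8857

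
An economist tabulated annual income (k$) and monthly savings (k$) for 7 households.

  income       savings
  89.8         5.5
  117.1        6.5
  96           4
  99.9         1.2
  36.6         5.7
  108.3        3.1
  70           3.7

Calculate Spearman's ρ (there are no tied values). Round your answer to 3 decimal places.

-0.107

Rank income: 3, 7, 4, 5, 1, 6, 2
Rank savings: 5, 7, 4, 1, 6, 2, 3
d = rank(income) − rank(savings): -2, 0, 0, 4, -5, 4, -1; Σd² = 62
ρ = 1 − 6Σd² / [n(n²−1)] = 1 − 6×62 / (7×48) = 1 − 372/336 ≈ -0.107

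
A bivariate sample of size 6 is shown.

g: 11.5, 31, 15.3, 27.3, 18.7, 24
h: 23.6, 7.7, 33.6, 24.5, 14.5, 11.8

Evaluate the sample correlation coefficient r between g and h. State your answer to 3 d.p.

n = 6, Σg = 127.8, Σh = 115.7, Σg² = 2998.32, Σh² = 2694.95, Σgh = 2247.38
nΣgh − ΣgΣh = 13484.28 − 14786.46 = -1302.18
nΣg² − (Σg)² = 17989.92 − 16332.84 = 1657.08; nΣh² − (Σh)² = 16169.7 − 13386.49 = 2783.21
r = -1302.18 / √(1657.08 × 2783.21) = -1302.18 / 2147.5571 ≈ -0.606

-0.606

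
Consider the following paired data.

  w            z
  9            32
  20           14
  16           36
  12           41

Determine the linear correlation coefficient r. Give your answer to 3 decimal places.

-0.691

n = 4, Σw = 57, Σz = 123, Σw² = 881, Σz² = 4197, Σwz = 1636
nΣwz − ΣwΣz = 6544 − 7011 = -467
nΣw² − (Σw)² = 3524 − 3249 = 275; nΣz² − (Σz)² = 16788 − 15129 = 1659
r = -467 / √(275 × 1659) = -467 / 675.4443 ≈ -0.691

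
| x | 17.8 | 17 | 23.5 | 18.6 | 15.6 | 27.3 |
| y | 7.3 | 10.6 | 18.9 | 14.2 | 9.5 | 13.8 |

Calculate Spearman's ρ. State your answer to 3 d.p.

0.657

Rank x: 3, 2, 5, 4, 1, 6
Rank y: 1, 3, 6, 5, 2, 4
d = rank(x) − rank(y): 2, -1, -1, -1, -1, 2; Σd² = 12
ρ = 1 − 6Σd² / [n(n²−1)] = 1 − 6×12 / (6×35) = 1 − 72/210 ≈ 0.657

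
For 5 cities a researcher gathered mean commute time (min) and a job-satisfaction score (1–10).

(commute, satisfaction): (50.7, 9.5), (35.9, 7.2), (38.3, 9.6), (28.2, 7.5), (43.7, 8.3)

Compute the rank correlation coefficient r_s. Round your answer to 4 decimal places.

0.6000

Rank commute: 5, 2, 3, 1, 4
Rank satisfaction: 4, 1, 5, 2, 3
d = rank(commute) − rank(satisfaction): 1, 1, -2, -1, 1; Σd² = 8
ρ = 1 − 6Σd² / [n(n²−1)] = 1 − 6×8 / (5×24) = 1 − 48/120 ≈ 0.6000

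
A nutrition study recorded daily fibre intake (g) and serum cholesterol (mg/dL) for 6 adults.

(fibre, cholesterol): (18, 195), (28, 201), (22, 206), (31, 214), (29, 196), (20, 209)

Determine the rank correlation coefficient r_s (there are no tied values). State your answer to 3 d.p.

Rank fibre: 1, 4, 3, 6, 5, 2
Rank cholesterol: 1, 3, 4, 6, 2, 5
d = rank(fibre) − rank(cholesterol): 0, 1, -1, 0, 3, -3; Σd² = 20
ρ = 1 − 6Σd² / [n(n²−1)] = 1 − 6×20 / (6×35) = 1 − 120/210 ≈ 0.429

0.429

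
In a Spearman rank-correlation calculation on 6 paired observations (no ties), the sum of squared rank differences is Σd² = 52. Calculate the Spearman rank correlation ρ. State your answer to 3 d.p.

ρ = 1 − 6Σd² / [n(n²−1)] = 1 − 6×52 / (6×35)
  = 1 − 312/210 = 1 − 1.4857 ≈ -0.486

-0.486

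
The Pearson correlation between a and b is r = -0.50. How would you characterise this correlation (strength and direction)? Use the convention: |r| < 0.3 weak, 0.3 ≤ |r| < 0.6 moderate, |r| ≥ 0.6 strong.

r = -0.50 < 0 so the relationship is negative.
|r| = 0.50, which falls in the moderate range.

moderate negative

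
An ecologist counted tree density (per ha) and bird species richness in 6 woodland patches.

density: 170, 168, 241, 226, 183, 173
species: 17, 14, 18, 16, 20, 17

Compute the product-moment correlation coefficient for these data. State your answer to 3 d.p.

n = 6, Σx = 1161, Σy = 102, Σx² = 229699, Σy² = 1754, Σxy = 19797
nΣxy − ΣxΣy = 118782 − 118422 = 360
nΣx² − (Σx)² = 1378194 − 1347921 = 30273; nΣy² − (Σy)² = 10524 − 10404 = 120
r = 360 / √(30273 × 120) = 360 / 1905.9801 ≈ 0.189

0.189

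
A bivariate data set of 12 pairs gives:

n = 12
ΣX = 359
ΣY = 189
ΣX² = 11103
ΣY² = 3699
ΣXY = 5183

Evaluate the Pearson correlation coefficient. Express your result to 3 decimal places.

-0.920

r = (nΣXY − ΣXΣY) / √[(nΣX² − (ΣX)²)(nΣY² − (ΣY)²)]
Numerator: 12×5183 − 359×189 = -5655
Denominator: √[(133236 − 128881)(44388 − 35721)] = √[4355 × 8667] = 6143.6785
r = -5655 / 6143.6785 ≈ -0.920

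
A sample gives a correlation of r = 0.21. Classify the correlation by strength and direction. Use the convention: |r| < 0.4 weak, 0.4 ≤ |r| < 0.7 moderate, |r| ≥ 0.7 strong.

weak positive

r = 0.21 > 0 so the relationship is positive.
|r| = 0.21, which falls in the weak range.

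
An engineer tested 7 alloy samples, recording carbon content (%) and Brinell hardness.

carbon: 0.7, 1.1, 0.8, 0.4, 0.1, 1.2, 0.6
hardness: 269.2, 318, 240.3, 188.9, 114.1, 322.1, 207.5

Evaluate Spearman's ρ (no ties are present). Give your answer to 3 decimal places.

Rank carbon: 4, 6, 5, 2, 1, 7, 3
Rank hardness: 5, 6, 4, 2, 1, 7, 3
d = rank(carbon) − rank(hardness): -1, 0, 1, 0, 0, 0, 0; Σd² = 2
ρ = 1 − 6Σd² / [n(n²−1)] = 1 − 6×2 / (7×48) = 1 − 12/336 ≈ 0.964

0.964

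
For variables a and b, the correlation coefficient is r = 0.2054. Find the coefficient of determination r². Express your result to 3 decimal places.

r² = (0.2054)² = 0.042

0.042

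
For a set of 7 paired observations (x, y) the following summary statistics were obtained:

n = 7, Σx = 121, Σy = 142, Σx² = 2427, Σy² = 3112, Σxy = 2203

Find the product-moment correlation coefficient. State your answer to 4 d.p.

r = (nΣxy − ΣxΣy) / √[(nΣx² − (Σx)²)(nΣy² − (Σy)²)]
Numerator: 7×2203 − 121×142 = -1761
Denominator: √[(16989 − 14641)(21784 − 20164)] = √[2348 × 1620] = 1950.3231
r = -1761 / 1950.3231 ≈ -0.9029

-0.9029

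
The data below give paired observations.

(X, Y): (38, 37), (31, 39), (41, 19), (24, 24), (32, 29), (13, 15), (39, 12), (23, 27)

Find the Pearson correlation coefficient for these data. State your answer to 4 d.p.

0.1477

n = 8, ΣX = 241, ΣY = 202, ΣX² = 7905, ΣY² = 5766, ΣXY = 6182
nΣXY − ΣXΣY = 49456 − 48682 = 774
nΣX² − (ΣX)² = 63240 − 58081 = 5159; nΣY² − (ΣY)² = 46128 − 40804 = 5324
r = 774 / √(5159 × 5324) = 774 / 5240.8507 ≈ 0.1477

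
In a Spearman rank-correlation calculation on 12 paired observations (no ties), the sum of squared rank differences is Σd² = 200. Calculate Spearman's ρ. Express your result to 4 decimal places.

0.3007

ρ = 1 − 6Σd² / [n(n²−1)] = 1 − 6×200 / (12×143)
  = 1 − 1200/1716 = 1 − 0.69930 ≈ 0.3007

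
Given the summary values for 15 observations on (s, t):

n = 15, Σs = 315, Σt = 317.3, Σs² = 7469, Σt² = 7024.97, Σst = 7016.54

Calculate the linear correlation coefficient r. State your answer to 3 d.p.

0.683

r = (nΣst − ΣsΣt) / √[(nΣs² − (Σs)²)(nΣt² − (Σt)²)]
Numerator: 15×7016.54 − 315×317.3 = 5298.6
Denominator: √[(112035 − 99225)(105374.55 − 100679.29)] = √[12810 × 4695.26] = 7755.4033
r = 5298.6 / 7755.4033 ≈ 0.683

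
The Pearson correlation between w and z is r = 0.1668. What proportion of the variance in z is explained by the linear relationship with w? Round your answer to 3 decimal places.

r² = (0.1668)² = 0.028

0.028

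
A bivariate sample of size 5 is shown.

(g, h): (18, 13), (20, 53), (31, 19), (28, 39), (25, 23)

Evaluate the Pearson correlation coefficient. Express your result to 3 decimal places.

-0.104

n = 5, Σg = 122, Σh = 147, Σg² = 3094, Σh² = 5389, Σgh = 3550
nΣgh − ΣgΣh = 17750 − 17934 = -184
nΣg² − (Σg)² = 15470 − 14884 = 586; nΣh² − (Σh)² = 26945 − 21609 = 5336
r = -184 / √(586 × 5336) = -184 / 1768.3031 ≈ -0.104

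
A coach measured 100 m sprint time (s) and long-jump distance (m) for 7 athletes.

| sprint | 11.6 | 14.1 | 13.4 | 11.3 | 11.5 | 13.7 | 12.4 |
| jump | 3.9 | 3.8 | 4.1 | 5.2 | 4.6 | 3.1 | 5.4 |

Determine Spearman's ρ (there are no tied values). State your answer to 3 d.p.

Rank sprint: 3, 7, 5, 1, 2, 6, 4
Rank jump: 3, 2, 4, 6, 5, 1, 7
d = rank(sprint) − rank(jump): 0, 5, 1, -5, -3, 5, -3; Σd² = 94
ρ = 1 − 6Σd² / [n(n²−1)] = 1 − 6×94 / (7×48) = 1 − 564/336 ≈ -0.679

-0.679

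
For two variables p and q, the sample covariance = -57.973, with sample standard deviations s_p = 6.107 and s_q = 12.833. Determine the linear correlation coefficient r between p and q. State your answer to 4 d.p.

r = Cov(p,q) / (s_p · s_q) = -57.973 / (6.107 × 12.833)
  = -57.973 / 78.3711 ≈ -0.7397

-0.7397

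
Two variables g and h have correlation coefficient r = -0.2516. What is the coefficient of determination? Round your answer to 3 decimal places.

r² = (-0.2516)² = 0.063

0.063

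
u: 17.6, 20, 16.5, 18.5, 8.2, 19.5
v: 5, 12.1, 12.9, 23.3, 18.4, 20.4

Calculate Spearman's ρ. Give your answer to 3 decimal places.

0.029

Rank u: 3, 6, 2, 4, 1, 5
Rank v: 1, 2, 3, 6, 4, 5
d = rank(u) − rank(v): 2, 4, -1, -2, -3, 0; Σd² = 34
ρ = 1 − 6Σd² / [n(n²−1)] = 1 − 6×34 / (6×35) = 1 − 204/210 ≈ 0.029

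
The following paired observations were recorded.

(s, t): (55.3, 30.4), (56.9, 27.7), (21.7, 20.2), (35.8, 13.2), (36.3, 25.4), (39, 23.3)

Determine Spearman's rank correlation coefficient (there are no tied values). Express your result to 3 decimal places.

0.829

Rank s: 5, 6, 1, 2, 3, 4
Rank t: 6, 5, 2, 1, 4, 3
d = rank(s) − rank(t): -1, 1, -1, 1, -1, 1; Σd² = 6
ρ = 1 − 6Σd² / [n(n²−1)] = 1 − 6×6 / (6×35) = 1 − 36/210 ≈ 0.829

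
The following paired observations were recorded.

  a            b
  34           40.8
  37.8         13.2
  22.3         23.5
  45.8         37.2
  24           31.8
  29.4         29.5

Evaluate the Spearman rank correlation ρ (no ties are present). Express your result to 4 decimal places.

0.2571

Rank a: 4, 5, 1, 6, 2, 3
Rank b: 6, 1, 2, 5, 4, 3
d = rank(a) − rank(b): -2, 4, -1, 1, -2, 0; Σd² = 26
ρ = 1 − 6Σd² / [n(n²−1)] = 1 − 6×26 / (6×35) = 1 − 156/210 ≈ 0.2571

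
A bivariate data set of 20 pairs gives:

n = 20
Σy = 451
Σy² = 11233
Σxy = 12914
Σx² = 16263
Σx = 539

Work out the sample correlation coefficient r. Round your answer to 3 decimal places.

r = (nΣxy − ΣxΣy) / √[(nΣx² − (Σx)²)(nΣy² − (Σy)²)]
Numerator: 20×12914 − 539×451 = 15191
Denominator: √[(325260 − 290521)(224660 − 203401)] = √[34739 × 21259] = 27175.6582
r = 15191 / 27175.6582 ≈ 0.559

0.559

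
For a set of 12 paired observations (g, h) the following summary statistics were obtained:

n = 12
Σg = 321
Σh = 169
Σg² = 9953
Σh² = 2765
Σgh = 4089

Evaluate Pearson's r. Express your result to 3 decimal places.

-0.595

r = (nΣgh − ΣgΣh) / √[(nΣg² − (Σg)²)(nΣh² − (Σh)²)]
Numerator: 12×4089 − 321×169 = -5181
Denominator: √[(119436 − 103041)(33180 − 28561)] = √[16395 × 4619] = 8702.2126
r = -5181 / 8702.2126 ≈ -0.595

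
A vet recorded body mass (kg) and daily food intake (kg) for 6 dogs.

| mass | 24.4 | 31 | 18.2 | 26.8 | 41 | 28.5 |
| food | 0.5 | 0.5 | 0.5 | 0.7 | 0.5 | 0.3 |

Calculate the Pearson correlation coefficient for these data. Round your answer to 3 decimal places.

n = 6, Σx = 169.9, Σy = 3, Σx² = 5099.09, Σy² = 1.58, Σxy = 84.61
nΣxy − ΣxΣy = 507.66 − 509.7 = -2.04
nΣx² − (Σx)² = 30594.54 − 28866.01 = 1728.53; nΣy² − (Σy)² = 9.48 − 9 = 0.48
r = -2.04 / √(1728.53 × 0.48) = -2.04 / 28.8044 ≈ -0.071

-0.071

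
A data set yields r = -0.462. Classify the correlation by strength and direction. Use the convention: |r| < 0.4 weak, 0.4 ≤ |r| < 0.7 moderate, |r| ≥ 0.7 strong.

moderate negative

r = -0.462 < 0 so the relationship is negative.
|r| = 0.462, which falls in the moderate range.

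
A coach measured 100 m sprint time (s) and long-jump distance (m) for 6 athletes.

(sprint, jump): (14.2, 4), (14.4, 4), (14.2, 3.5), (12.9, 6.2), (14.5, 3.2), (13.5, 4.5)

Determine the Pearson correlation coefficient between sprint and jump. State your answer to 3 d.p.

-0.937

n = 6, Σx = 83.7, Σy = 25.4, Σx² = 1169.55, Σy² = 113.18, Σxy = 351.23
nΣxy − ΣxΣy = 2107.38 − 2125.98 = -18.6
nΣx² − (Σx)² = 7017.3 − 7005.69 = 11.61; nΣy² − (Σy)² = 679.08 − 645.16 = 33.92
r = -18.6 / √(11.61 × 33.92) = -18.6 / 19.8447 ≈ -0.937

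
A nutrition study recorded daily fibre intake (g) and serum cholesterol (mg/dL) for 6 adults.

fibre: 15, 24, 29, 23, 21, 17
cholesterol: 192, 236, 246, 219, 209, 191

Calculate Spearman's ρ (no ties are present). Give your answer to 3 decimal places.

0.943

Rank fibre: 1, 5, 6, 4, 3, 2
Rank cholesterol: 2, 5, 6, 4, 3, 1
d = rank(fibre) − rank(cholesterol): -1, 0, 0, 0, 0, 1; Σd² = 2
ρ = 1 − 6Σd² / [n(n²−1)] = 1 − 6×2 / (6×35) = 1 − 12/210 ≈ 0.943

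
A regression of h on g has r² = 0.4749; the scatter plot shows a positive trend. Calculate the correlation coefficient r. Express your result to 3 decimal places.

0.689

|r| = √0.4749 = 0.689
The association is positive, so r = 0.689.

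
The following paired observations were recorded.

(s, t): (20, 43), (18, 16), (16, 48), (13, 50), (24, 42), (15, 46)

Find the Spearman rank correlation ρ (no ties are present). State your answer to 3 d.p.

-0.771

Rank s: 5, 4, 3, 1, 6, 2
Rank t: 3, 1, 5, 6, 2, 4
d = rank(s) − rank(t): 2, 3, -2, -5, 4, -2; Σd² = 62
ρ = 1 − 6Σd² / [n(n²−1)] = 1 − 6×62 / (6×35) = 1 − 372/210 ≈ -0.771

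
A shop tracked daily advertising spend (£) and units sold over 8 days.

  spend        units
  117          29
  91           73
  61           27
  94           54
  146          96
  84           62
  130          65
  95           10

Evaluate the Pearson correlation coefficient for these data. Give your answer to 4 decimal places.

0.5299

n = 8, Σx = 818, Σy = 416, Σx² = 88824, Σy² = 27200, Σxy = 45383
nΣxy − ΣxΣy = 363064 − 340288 = 22776
nΣx² − (Σx)² = 710592 − 669124 = 41468; nΣy² − (Σy)² = 217600 − 173056 = 44544
r = 22776 / √(41468 × 44544) = 22776 / 42978.4899 ≈ 0.5299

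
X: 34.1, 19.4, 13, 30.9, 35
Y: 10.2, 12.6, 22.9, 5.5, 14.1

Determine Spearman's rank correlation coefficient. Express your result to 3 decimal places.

-0.300

Rank X: 4, 2, 1, 3, 5
Rank Y: 2, 3, 5, 1, 4
d = rank(X) − rank(Y): 2, -1, -4, 2, 1; Σd² = 26
ρ = 1 − 6Σd² / [n(n²−1)] = 1 − 6×26 / (5×24) = 1 − 156/120 ≈ -0.300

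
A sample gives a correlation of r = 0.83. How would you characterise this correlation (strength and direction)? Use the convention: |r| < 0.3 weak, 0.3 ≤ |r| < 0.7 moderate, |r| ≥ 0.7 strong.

strong positive

r = 0.83 > 0 so the relationship is positive.
|r| = 0.83, which falls in the strong range.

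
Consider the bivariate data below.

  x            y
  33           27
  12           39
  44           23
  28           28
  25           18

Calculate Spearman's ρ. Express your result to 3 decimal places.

Rank x: 4, 1, 5, 3, 2
Rank y: 3, 5, 2, 4, 1
d = rank(x) − rank(y): 1, -4, 3, -1, 1; Σd² = 28
ρ = 1 − 6Σd² / [n(n²−1)] = 1 − 6×28 / (5×24) = 1 − 168/120 ≈ -0.400

-0.400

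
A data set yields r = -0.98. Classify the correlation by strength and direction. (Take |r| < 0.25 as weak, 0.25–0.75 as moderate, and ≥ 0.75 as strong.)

r = -0.98 < 0 so the relationship is negative.
|r| = 0.98, which falls in the strong range.

strong negative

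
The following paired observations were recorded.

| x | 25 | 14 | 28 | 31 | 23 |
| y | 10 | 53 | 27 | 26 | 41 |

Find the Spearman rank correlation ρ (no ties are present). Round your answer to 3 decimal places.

Rank x: 3, 1, 4, 5, 2
Rank y: 1, 5, 3, 2, 4
d = rank(x) − rank(y): 2, -4, 1, 3, -2; Σd² = 34
ρ = 1 − 6Σd² / [n(n²−1)] = 1 − 6×34 / (5×24) = 1 − 204/120 ≈ -0.700

-0.700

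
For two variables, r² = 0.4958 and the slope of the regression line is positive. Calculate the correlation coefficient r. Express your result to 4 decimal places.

|r| = √0.4958 = 0.7041
The association is positive, so r = 0.7041.

0.7041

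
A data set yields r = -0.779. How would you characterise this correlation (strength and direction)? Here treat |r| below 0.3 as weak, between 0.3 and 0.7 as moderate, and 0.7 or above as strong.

strong negative

r = -0.779 < 0 so the relationship is negative.
|r| = 0.779, which falls in the strong range.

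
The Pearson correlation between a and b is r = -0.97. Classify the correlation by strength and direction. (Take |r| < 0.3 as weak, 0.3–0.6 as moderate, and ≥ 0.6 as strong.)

r = -0.97 < 0 so the relationship is negative.
|r| = 0.97, which falls in the strong range.

strong negative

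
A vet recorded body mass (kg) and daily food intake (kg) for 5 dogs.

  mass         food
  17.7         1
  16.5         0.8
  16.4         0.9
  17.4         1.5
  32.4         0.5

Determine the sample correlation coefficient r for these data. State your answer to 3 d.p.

n = 5, Σx = 100.4, Σy = 4.7, Σx² = 2207.02, Σy² = 4.95, Σxy = 87.96
nΣxy − ΣxΣy = 439.8 − 471.88 = -32.08
nΣx² − (Σx)² = 11035.1 − 10080.16 = 954.94; nΣy² − (Σy)² = 24.75 − 22.09 = 2.66
r = -32.08 / √(954.94 × 2.66) = -32.08 / 50.3998 ≈ -0.637

-0.637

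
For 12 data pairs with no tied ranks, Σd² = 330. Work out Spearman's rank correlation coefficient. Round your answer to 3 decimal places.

-0.154

ρ = 1 − 6Σd² / [n(n²−1)] = 1 − 6×330 / (12×143)
  = 1 − 1980/1716 = 1 − 1.1538 ≈ -0.154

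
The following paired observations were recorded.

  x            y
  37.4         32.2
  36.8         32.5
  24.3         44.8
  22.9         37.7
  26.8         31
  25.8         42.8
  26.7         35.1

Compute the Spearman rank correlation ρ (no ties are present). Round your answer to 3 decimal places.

Rank x: 7, 6, 2, 1, 5, 3, 4
Rank y: 2, 3, 7, 5, 1, 6, 4
d = rank(x) − rank(y): 5, 3, -5, -4, 4, -3, 0; Σd² = 100
ρ = 1 − 6Σd² / [n(n²−1)] = 1 − 6×100 / (7×48) = 1 − 600/336 ≈ -0.786

-0.786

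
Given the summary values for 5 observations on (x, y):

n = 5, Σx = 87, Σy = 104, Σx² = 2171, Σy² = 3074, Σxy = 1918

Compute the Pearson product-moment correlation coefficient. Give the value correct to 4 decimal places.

r = (nΣxy − ΣxΣy) / √[(nΣx² − (Σx)²)(nΣy² − (Σy)²)]
Numerator: 5×1918 − 87×104 = 542
Denominator: √[(10855 − 7569)(15370 − 10816)] = √[3286 × 4554] = 3868.3904
r = 542 / 3868.3904 ≈ 0.1401

0.1401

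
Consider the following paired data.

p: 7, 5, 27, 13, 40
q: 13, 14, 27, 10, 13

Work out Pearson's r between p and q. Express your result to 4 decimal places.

n = 5, Σp = 92, Σq = 77, Σp² = 2572, Σq² = 1363, Σpq = 1540
nΣpq − ΣpΣq = 7700 − 7084 = 616
nΣp² − (Σp)² = 12860 − 8464 = 4396; nΣq² − (Σq)² = 6815 − 5929 = 886
r = 616 / √(4396 × 886) = 616 / 1973.5390 ≈ 0.3121

0.3121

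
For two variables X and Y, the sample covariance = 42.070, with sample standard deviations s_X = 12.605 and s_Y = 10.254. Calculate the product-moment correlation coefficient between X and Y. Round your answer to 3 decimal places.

0.325

r = Cov(X,Y) / (s_X · s_Y) = 42.070 / (12.605 × 10.254)
  = 42.070 / 129.2517 ≈ 0.325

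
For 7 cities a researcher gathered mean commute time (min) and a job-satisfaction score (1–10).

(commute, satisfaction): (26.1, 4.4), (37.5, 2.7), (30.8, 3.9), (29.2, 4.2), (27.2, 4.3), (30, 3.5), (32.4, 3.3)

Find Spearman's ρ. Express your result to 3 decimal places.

Rank commute: 1, 7, 5, 3, 2, 4, 6
Rank satisfaction: 7, 1, 4, 5, 6, 3, 2
d = rank(commute) − rank(satisfaction): -6, 6, 1, -2, -4, 1, 4; Σd² = 110
ρ = 1 − 6Σd² / [n(n²−1)] = 1 − 6×110 / (7×48) = 1 − 660/336 ≈ -0.964

-0.964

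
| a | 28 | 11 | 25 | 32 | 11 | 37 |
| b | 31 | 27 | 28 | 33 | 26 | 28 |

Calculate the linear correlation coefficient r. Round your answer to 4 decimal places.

n = 6, Σa = 144, Σb = 173, Σa² = 4044, Σb² = 5023, Σab = 4243
nΣab − ΣaΣb = 25458 − 24912 = 546
nΣa² − (Σa)² = 24264 − 20736 = 3528; nΣb² − (Σb)² = 30138 − 29929 = 209
r = 546 / √(3528 × 209) = 546 / 858.6920 ≈ 0.6359

0.6359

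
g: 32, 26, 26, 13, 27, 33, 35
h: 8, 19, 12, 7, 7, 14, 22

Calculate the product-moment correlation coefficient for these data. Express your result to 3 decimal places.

0.505

n = 7, Σg = 192, Σh = 89, Σg² = 5588, Σh² = 1347, Σgh = 2574
nΣgh − ΣgΣh = 18018 − 17088 = 930
nΣg² − (Σg)² = 39116 − 36864 = 2252; nΣh² − (Σh)² = 9429 − 7921 = 1508
r = 930 / √(2252 × 1508) = 930 / 1842.8283 ≈ 0.505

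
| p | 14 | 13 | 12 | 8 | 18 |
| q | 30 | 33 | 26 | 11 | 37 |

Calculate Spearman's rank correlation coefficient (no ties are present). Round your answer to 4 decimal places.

0.9000

Rank p: 4, 3, 2, 1, 5
Rank q: 3, 4, 2, 1, 5
d = rank(p) − rank(q): 1, -1, 0, 0, 0; Σd² = 2
ρ = 1 − 6Σd² / [n(n²−1)] = 1 − 6×2 / (5×24) = 1 − 12/120 ≈ 0.9000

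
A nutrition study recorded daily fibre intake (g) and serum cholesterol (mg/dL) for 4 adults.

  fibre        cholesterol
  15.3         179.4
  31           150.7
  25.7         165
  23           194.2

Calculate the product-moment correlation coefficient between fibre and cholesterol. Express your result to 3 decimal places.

-0.674

n = 4, Σx = 95, Σy = 689.3, Σx² = 2384.58, Σy² = 119833.49, Σxy = 16123.62
nΣxy − ΣxΣy = 64494.48 − 65483.5 = -989.02
nΣx² − (Σx)² = 9538.32 − 9025 = 513.32; nΣy² − (Σy)² = 479333.96 − 475134.49 = 4199.47
r = -989.02 / √(513.32 × 4199.47) = -989.02 / 1468.2207 ≈ -0.674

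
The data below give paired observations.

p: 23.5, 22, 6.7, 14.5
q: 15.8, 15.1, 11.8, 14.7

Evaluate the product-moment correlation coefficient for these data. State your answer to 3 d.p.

n = 4, Σp = 66.7, Σq = 57.4, Σp² = 1291.39, Σq² = 832.98, Σpq = 995.71
nΣpq − ΣpΣq = 3982.84 − 3828.58 = 154.26
nΣp² − (Σp)² = 5165.56 − 4448.89 = 716.67; nΣq² − (Σq)² = 3331.92 − 3294.76 = 37.16
r = 154.26 / √(716.67 × 37.16) = 154.26 / 163.1915 ≈ 0.945

0.945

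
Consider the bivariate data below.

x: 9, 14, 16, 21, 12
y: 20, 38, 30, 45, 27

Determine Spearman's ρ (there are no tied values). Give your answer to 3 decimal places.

Rank x: 1, 3, 4, 5, 2
Rank y: 1, 4, 3, 5, 2
d = rank(x) − rank(y): 0, -1, 1, 0, 0; Σd² = 2
ρ = 1 − 6Σd² / [n(n²−1)] = 1 − 6×2 / (5×24) = 1 − 12/120 ≈ 0.900

0.900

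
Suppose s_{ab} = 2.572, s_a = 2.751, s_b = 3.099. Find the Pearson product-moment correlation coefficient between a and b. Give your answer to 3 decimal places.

0.302

r = Cov(a,b) / (s_a · s_b) = 2.572 / (2.751 × 3.099)
  = 2.572 / 8.5253 ≈ 0.302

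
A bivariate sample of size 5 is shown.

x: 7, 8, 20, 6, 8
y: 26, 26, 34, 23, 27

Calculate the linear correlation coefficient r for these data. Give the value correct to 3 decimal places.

0.968

n = 5, Σx = 49, Σy = 136, Σx² = 613, Σy² = 3766, Σxy = 1424
nΣxy − ΣxΣy = 7120 − 6664 = 456
nΣx² − (Σx)² = 3065 − 2401 = 664; nΣy² − (Σy)² = 18830 − 18496 = 334
r = 456 / √(664 × 334) = 456 / 470.9310 ≈ 0.968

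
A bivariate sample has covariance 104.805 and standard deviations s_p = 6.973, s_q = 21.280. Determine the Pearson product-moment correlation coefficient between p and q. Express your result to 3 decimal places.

0.706

r = Cov(p,q) / (s_p · s_q) = 104.805 / (6.973 × 21.280)
  = 104.805 / 148.3854 ≈ 0.706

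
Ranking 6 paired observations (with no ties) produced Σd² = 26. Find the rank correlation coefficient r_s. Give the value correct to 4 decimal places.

0.2571

ρ = 1 − 6Σd² / [n(n²−1)] = 1 − 6×26 / (6×35)
  = 1 − 156/210 = 1 − 0.74286 ≈ 0.2571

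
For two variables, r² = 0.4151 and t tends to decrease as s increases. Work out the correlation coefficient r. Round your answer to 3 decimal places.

-0.644

|r| = √0.4151 = 0.644
The association is negative, so r = −0.644.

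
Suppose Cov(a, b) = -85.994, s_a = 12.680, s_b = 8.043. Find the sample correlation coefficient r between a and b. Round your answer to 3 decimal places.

-0.843

r = Cov(a,b) / (s_a · s_b) = -85.994 / (12.680 × 8.043)
  = -85.994 / 101.9852 ≈ -0.843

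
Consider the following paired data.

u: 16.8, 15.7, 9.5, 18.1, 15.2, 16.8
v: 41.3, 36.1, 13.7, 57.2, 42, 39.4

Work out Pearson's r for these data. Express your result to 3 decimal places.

n = 6, Σu = 92.1, Σv = 229.7, Σu² = 1459.87, Σv² = 9784.79, Σuv = 3726.4
nΣuv − ΣuΣv = 22358.4 − 21155.37 = 1203.03
nΣu² − (Σu)² = 8759.22 − 8482.41 = 276.81; nΣv² − (Σv)² = 58708.74 − 52762.09 = 5946.65
r = 1203.03 / √(276.81 × 5946.65) = 1203.03 / 1283.0012 ≈ 0.938

0.938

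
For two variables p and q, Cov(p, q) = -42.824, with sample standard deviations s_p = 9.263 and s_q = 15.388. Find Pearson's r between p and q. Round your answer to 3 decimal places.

-0.300

r = Cov(p,q) / (s_p · s_q) = -42.824 / (9.263 × 15.388)
  = -42.824 / 142.5390 ≈ -0.300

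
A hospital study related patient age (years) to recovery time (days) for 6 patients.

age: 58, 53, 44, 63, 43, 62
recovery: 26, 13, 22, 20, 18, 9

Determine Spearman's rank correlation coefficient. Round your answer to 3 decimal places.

-0.086

Rank age: 4, 3, 2, 6, 1, 5
Rank recovery: 6, 2, 5, 4, 3, 1
d = rank(age) − rank(recovery): -2, 1, -3, 2, -2, 4; Σd² = 38
ρ = 1 − 6Σd² / [n(n²−1)] = 1 − 6×38 / (6×35) = 1 − 228/210 ≈ -0.086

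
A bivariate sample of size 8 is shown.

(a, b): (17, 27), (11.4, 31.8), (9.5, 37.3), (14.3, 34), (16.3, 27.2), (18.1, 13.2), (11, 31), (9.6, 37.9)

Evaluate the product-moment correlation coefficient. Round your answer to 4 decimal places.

n = 8, Σa = 107.2, Σb = 239.4, Σa² = 1520.16, Σb² = 7599.02, Σab = 3049.19
nΣab − ΣaΣb = 24393.52 − 25663.68 = -1270.16
nΣa² − (Σa)² = 12161.28 − 11491.84 = 669.44; nΣb² − (Σb)² = 60792.16 − 57312.36 = 3479.8
r = -1270.16 / √(669.44 × 3479.8) = -1270.16 / 1526.2756 ≈ -0.8322

-0.8322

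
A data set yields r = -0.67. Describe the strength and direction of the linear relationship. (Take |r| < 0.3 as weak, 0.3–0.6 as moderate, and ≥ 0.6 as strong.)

strong negative

r = -0.67 < 0 so the relationship is negative.
|r| = 0.67, which falls in the strong range.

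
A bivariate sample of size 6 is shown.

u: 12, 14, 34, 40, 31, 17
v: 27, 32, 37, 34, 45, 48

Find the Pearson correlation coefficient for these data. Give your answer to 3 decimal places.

0.213

n = 6, Σu = 148, Σv = 223, Σu² = 4346, Σv² = 8607, Σuv = 5601
nΣuv − ΣuΣv = 33606 − 33004 = 602
nΣu² − (Σu)² = 26076 − 21904 = 4172; nΣv² − (Σv)² = 51642 − 49729 = 1913
r = 602 / √(4172 × 1913) = 602 / 2825.0727 ≈ 0.213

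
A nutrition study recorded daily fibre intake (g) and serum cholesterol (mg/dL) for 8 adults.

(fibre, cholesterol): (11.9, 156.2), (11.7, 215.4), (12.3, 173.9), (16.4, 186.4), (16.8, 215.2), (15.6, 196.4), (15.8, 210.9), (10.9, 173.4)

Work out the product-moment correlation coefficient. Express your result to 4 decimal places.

0.5336

n = 8, Σx = 111.4, Σy = 1527.8, Σx² = 1592.8, Σy² = 295212.14, Σxy = 21476.37
nΣxy − ΣxΣy = 171810.96 − 170196.92 = 1614.04
nΣx² − (Σx)² = 12742.4 − 12409.96 = 332.44; nΣy² − (Σy)² = 2361697.12 − 2334172.84 = 27524.28
r = 1614.04 / √(332.44 × 27524.28) = 1614.04 / 3024.9251 ≈ 0.5336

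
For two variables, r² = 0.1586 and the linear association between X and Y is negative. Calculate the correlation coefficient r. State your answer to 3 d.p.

-0.398

|r| = √0.1586 = 0.398
The association is negative, so r = −0.398.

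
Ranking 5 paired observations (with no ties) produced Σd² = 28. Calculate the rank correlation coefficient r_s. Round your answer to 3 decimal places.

-0.400

ρ = 1 − 6Σd² / [n(n²−1)] = 1 − 6×28 / (5×24)
  = 1 − 168/120 = 1 − 1.4000 ≈ -0.400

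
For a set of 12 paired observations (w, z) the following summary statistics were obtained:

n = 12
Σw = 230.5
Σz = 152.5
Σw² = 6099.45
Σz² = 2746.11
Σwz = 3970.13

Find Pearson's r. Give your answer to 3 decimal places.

r = (nΣwz − ΣwΣz) / √[(nΣw² − (Σw)²)(nΣz² − (Σz)²)]
Numerator: 12×3970.13 − 230.5×152.5 = 12490.31
Denominator: √[(73193.4 − 53130.25)(32953.32 − 23256.25)] = √[20063.15 × 9697.07] = 13948.2533
r = 12490.31 / 13948.2533 ≈ 0.895

0.895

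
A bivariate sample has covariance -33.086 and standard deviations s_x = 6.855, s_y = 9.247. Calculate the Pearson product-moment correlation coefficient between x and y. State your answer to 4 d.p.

-0.5220

r = Cov(x,y) / (s_x · s_y) = -33.086 / (6.855 × 9.247)
  = -33.086 / 63.3882 ≈ -0.5220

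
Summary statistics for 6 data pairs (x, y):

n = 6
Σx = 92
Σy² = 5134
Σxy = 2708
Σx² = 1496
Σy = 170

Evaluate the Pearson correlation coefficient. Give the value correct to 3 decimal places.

r = (nΣxy − ΣxΣy) / √[(nΣx² − (Σx)²)(nΣy² − (Σy)²)]
Numerator: 6×2708 − 92×170 = 608
Denominator: √[(8976 − 8464)(30804 − 28900)] = √[512 × 1904] = 987.3439
r = 608 / 987.3439 ≈ 0.616

0.616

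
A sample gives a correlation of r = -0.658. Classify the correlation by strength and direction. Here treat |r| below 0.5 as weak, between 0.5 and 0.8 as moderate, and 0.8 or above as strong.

moderate negative

r = -0.658 < 0 so the relationship is negative.
|r| = 0.658, which falls in the moderate range.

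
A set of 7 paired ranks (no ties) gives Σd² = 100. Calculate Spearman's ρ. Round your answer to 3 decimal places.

-0.786

ρ = 1 − 6Σd² / [n(n²−1)] = 1 − 6×100 / (7×48)
  = 1 − 600/336 = 1 − 1.7857 ≈ -0.786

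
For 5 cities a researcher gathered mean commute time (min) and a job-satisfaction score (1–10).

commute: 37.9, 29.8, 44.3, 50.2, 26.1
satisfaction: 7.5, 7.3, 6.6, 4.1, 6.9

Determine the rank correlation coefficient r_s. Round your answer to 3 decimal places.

-0.600

Rank commute: 3, 2, 4, 5, 1
Rank satisfaction: 5, 4, 2, 1, 3
d = rank(commute) − rank(satisfaction): -2, -2, 2, 4, -2; Σd² = 32
ρ = 1 − 6Σd² / [n(n²−1)] = 1 − 6×32 / (5×24) = 1 − 192/120 ≈ -0.600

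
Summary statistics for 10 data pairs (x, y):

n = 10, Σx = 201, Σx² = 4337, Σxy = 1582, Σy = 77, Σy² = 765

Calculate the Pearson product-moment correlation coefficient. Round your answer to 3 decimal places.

0.152

r = (nΣxy − ΣxΣy) / √[(nΣx² − (Σx)²)(nΣy² − (Σy)²)]
Numerator: 10×1582 − 201×77 = 343
Denominator: √[(43370 − 40401)(7650 − 5929)] = √[2969 × 1721] = 2260.4533
r = 343 / 2260.4533 ≈ 0.152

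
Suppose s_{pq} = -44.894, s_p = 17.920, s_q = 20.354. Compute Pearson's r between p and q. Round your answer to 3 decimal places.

r = Cov(p,q) / (s_p · s_q) = -44.894 / (17.920 × 20.354)
  = -44.894 / 364.7437 ≈ -0.123

-0.123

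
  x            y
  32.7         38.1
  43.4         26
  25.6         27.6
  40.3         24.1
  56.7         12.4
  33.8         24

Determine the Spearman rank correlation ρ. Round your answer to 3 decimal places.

-0.714

Rank x: 2, 5, 1, 4, 6, 3
Rank y: 6, 4, 5, 3, 1, 2
d = rank(x) − rank(y): -4, 1, -4, 1, 5, 1; Σd² = 60
ρ = 1 − 6Σd² / [n(n²−1)] = 1 − 6×60 / (6×35) = 1 − 360/210 ≈ -0.714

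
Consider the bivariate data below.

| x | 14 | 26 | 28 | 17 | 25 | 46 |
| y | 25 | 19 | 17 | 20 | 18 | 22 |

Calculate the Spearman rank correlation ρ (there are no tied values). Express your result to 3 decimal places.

Rank x: 1, 4, 5, 2, 3, 6
Rank y: 6, 3, 1, 4, 2, 5
d = rank(x) − rank(y): -5, 1, 4, -2, 1, 1; Σd² = 48
ρ = 1 − 6Σd² / [n(n²−1)] = 1 − 6×48 / (6×35) = 1 − 288/210 ≈ -0.371

-0.371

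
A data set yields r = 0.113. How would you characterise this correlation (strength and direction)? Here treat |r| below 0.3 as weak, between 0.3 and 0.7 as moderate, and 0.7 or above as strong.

weak positive

r = 0.113 > 0 so the relationship is positive.
|r| = 0.113, which falls in the weak range.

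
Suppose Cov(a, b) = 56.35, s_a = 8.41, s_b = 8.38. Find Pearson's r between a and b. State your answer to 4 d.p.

r = Cov(a,b) / (s_a · s_b) = 56.35 / (8.41 × 8.38)
  = 56.35 / 70.4758 ≈ 0.7996

0.7996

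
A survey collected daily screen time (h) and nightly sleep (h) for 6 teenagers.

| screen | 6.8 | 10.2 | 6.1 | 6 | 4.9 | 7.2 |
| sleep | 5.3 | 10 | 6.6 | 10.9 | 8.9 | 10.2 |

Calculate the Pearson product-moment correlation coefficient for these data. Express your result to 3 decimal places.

0.217

n = 6, Σx = 41.2, Σy = 51.9, Σx² = 299.34, Σy² = 473.71, Σxy = 360.75
nΣxy − ΣxΣy = 2164.5 − 2138.28 = 26.22
nΣx² − (Σx)² = 1796.04 − 1697.44 = 98.6; nΣy² − (Σy)² = 2842.26 − 2693.61 = 148.65
r = 26.22 / √(98.6 × 148.65) = 26.22 / 121.0656 ≈ 0.217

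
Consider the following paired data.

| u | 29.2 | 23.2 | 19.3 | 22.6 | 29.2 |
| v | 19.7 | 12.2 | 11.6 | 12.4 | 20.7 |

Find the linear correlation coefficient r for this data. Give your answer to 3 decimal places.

n = 5, Σu = 123.5, Σv = 76.6, Σu² = 3126.77, Σv² = 1253.74, Σuv = 1966.84
nΣuv − ΣuΣv = 9834.2 − 9460.1 = 374.1
nΣu² − (Σu)² = 15633.85 − 15252.25 = 381.6; nΣv² − (Σv)² = 6268.7 − 5867.56 = 401.14
r = 374.1 / √(381.6 × 401.14) = 374.1 / 391.2480 ≈ 0.956

0.956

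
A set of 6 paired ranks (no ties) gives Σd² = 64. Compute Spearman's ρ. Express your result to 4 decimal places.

ρ = 1 − 6Σd² / [n(n²−1)] = 1 − 6×64 / (6×35)
  = 1 − 384/210 = 1 − 1.82857 ≈ -0.8286

-0.8286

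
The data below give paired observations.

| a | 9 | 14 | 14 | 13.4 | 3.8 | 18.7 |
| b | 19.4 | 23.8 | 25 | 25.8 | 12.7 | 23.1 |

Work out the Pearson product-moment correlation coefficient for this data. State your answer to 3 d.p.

n = 6, Σa = 72.9, Σb = 129.8, Σa² = 1016.69, Σb² = 2928.34, Σab = 1683.75
nΣab − ΣaΣb = 10102.5 − 9462.42 = 640.08
nΣa² − (Σa)² = 6100.14 − 5314.41 = 785.73; nΣb² − (Σb)² = 17570.04 − 16848.04 = 722
r = 640.08 / √(785.73 × 722) = 640.08 / 753.1913 ≈ 0.850

0.850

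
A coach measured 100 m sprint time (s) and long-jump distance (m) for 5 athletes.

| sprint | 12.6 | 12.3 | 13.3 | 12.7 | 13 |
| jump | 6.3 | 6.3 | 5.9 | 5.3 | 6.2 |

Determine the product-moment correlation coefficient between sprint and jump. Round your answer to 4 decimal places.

n = 5, Σx = 63.9, Σy = 30, Σx² = 817.23, Σy² = 180.72, Σxy = 383.25
nΣxy − ΣxΣy = 1916.25 − 1917 = -0.75
nΣx² − (Σx)² = 4086.15 − 4083.21 = 2.94; nΣy² − (Σy)² = 903.6 − 900 = 3.6
r = -0.75 / √(2.94 × 3.6) = -0.75 / 3.2533 ≈ -0.2305

-0.2305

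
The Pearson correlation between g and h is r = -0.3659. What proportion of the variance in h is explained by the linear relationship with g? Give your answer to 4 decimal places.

0.1339

r² = (-0.3659)² = 0.1339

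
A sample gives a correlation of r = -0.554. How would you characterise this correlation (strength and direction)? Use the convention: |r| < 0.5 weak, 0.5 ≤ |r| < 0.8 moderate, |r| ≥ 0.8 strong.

moderate negative

r = -0.554 < 0 so the relationship is negative.
|r| = 0.554, which falls in the moderate range.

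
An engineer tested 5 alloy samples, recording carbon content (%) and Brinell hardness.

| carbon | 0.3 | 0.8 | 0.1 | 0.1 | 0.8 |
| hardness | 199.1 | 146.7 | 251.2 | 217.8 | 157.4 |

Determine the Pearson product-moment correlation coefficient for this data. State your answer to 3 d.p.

n = 5, Σx = 2.1, Σy = 972.2, Σx² = 1.39, Σy² = 196474.74, Σxy = 349.91
nΣxy − ΣxΣy = 1749.55 − 2041.62 = -292.07
nΣx² − (Σx)² = 6.95 − 4.41 = 2.54; nΣy² − (Σy)² = 982373.7 − 945172.84 = 37200.86
r = -292.07 / √(2.54 × 37200.86) = -292.07 / 307.3926 ≈ -0.950

-0.950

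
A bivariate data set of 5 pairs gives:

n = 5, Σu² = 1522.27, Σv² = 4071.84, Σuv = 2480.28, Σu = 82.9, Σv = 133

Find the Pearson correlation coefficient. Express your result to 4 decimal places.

r = (nΣuv − ΣuΣv) / √[(nΣu² − (Σu)²)(nΣv² − (Σv)²)]
Numerator: 5×2480.28 − 82.9×133 = 1375.7
Denominator: √[(7611.35 − 6872.41)(20359.2 − 17689)] = √[738.94 × 2670.2] = 1404.6770
r = 1375.7 / 1404.6770 ≈ 0.9794

0.9794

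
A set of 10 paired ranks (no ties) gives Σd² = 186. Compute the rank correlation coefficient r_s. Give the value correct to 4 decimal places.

-0.1273

ρ = 1 − 6Σd² / [n(n²−1)] = 1 − 6×186 / (10×99)
  = 1 − 1116/990 = 1 − 1.12727 ≈ -0.1273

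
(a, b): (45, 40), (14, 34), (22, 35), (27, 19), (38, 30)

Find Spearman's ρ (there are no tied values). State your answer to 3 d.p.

Rank a: 5, 1, 2, 3, 4
Rank b: 5, 3, 4, 1, 2
d = rank(a) − rank(b): 0, -2, -2, 2, 2; Σd² = 16
ρ = 1 − 6Σd² / [n(n²−1)] = 1 − 6×16 / (5×24) = 1 − 96/120 ≈ 0.200

0.200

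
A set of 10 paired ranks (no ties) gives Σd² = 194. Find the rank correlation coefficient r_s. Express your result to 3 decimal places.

-0.176

ρ = 1 − 6Σd² / [n(n²−1)] = 1 − 6×194 / (10×99)
  = 1 − 1164/990 = 1 − 1.1758 ≈ -0.176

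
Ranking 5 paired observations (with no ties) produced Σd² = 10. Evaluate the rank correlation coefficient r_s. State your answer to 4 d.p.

0.5000

ρ = 1 − 6Σd² / [n(n²−1)] = 1 − 6×10 / (5×24)
  = 1 − 60/120 = 1 − 0.50000 ≈ 0.5000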